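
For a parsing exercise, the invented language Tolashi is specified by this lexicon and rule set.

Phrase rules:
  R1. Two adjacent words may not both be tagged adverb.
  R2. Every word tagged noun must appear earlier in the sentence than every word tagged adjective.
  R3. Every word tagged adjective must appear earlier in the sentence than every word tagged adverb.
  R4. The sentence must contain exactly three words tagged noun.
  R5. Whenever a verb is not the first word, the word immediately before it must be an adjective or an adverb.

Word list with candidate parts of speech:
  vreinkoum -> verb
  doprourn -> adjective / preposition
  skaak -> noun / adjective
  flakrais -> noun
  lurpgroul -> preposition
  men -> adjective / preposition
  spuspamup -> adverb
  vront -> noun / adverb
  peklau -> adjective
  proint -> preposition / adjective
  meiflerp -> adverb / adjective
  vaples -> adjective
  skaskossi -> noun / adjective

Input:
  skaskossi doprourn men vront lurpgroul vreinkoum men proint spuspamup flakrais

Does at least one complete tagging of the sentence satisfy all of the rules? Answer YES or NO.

NO

Candidates per position — 1:skaskossi {noun,adjective}; 2:doprourn {adjective,preposition}; 3:men {adjective,preposition}; 4:vront {noun,adverb}; 5:lurpgroul {preposition}; 6:vreinkoum {verb}; 7:men {adjective,preposition}; 8:proint {preposition,adjective}; 9:spuspamup {adverb}; 10:flakrais {noun}.
Rule 5 cannot be satisfied by any choice of tags from the lexicon.
So there is no consistent tagging.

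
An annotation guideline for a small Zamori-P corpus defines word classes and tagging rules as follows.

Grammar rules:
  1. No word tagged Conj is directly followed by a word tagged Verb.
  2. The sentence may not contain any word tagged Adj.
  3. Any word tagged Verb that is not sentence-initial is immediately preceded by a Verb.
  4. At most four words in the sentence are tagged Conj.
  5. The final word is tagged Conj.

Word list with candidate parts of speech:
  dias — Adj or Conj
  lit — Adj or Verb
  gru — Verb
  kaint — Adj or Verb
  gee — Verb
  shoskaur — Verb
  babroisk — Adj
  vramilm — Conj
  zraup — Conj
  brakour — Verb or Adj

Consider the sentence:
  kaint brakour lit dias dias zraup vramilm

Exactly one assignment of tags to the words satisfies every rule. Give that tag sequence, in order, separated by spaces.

Verb Verb Verb Conj Conj Conj Conj

Candidates per position — 1:kaint {Adj,Verb}; 2:brakour {Verb,Adj}; 3:lit {Adj,Verb}; 4:dias {Adj,Conj}; 5:dias {Adj,Conj}; 6:zraup {Conj}; 7:vramilm {Conj}.
Word 1 cannot be Adj — rule 2 would then fail for every completion. It is Verb.
Word 2 cannot be Adj — rule 2 would then fail for every completion. It is Verb.
Word 3 cannot be Adj — rule 2 would then fail for every completion. It is Verb.
Word 4 cannot be Adj — rule 2 would then fail for every completion. It is Conj.
Word 5 cannot be Adj — rule 2 would then fail for every completion. It is Conj.
The only consistent sequence is: Verb Verb Verb Conj Conj Conj Conj.
Rule-by-rule: rule 1 ok; rule 2 ok; rule 3 ok; rule 4 ok; rule 5 ok.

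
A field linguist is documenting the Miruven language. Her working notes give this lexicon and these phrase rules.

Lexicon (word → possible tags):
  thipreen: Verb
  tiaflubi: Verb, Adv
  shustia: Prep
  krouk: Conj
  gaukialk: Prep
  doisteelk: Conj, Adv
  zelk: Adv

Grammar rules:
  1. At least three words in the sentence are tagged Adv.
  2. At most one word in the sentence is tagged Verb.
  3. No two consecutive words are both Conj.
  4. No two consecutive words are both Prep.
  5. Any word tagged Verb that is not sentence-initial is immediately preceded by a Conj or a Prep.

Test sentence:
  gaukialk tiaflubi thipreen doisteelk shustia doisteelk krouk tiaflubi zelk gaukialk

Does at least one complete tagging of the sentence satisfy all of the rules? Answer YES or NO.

Candidates per position — 1:gaukialk {Prep}; 2:tiaflubi {Verb,Adv}; 3:thipreen {Verb}; 4:doisteelk {Conj,Adv}; 5:shustia {Prep}; 6:doisteelk {Conj,Adv}; 7:krouk {Conj}; 8:tiaflubi {Verb,Adv}; 9:zelk {Adv}; 10:gaukialk {Prep}.
Rule 5 cannot be satisfied by any choice of tags from the lexicon.
So there is no consistent tagging.

NO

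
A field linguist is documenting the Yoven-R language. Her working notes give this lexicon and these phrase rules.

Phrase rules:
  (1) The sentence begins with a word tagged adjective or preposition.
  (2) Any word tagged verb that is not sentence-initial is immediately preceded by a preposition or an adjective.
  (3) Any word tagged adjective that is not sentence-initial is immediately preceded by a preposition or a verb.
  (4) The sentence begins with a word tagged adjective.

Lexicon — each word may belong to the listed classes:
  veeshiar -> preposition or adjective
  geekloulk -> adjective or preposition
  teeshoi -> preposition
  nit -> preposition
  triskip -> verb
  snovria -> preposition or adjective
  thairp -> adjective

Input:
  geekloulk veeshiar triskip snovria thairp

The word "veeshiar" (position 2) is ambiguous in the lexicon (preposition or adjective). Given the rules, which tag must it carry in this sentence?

preposition

Candidates per position — 1:geekloulk {adjective,preposition}; 2:veeshiar {preposition,adjective}; 3:triskip {verb}; 4:snovria {preposition,adjective}; 5:thairp {adjective}.
Position 1: preposition is ruled out by rule 4; that leaves adjective.
Position 2: adjective is ruled out by rule 3; that leaves preposition.
Position 4: adjective is ruled out by rule 3; that leaves preposition.
The unique satisfying tagging is: adjective preposition verb preposition adjective.
Checking: rule 1 ✓; rule 2 ✓; rule 3 ✓; rule 4 ✓.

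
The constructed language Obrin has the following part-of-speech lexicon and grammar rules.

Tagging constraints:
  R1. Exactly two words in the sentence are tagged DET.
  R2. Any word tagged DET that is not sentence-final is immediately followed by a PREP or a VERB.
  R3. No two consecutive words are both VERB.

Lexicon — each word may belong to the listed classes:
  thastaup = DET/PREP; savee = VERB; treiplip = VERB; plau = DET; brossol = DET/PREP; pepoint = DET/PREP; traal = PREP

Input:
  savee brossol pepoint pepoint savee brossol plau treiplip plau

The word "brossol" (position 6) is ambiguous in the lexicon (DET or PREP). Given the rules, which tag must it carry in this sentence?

Candidates per position — 1:savee {VERB}; 2:brossol {DET,PREP}; 3:pepoint {DET,PREP}; 4:pepoint {DET,PREP}; 5:savee {VERB}; 6:brossol {DET,PREP}; 7:plau {DET}; 8:treiplip {VERB}; 9:plau {DET}.
At position 2, choosing DET makes rule 1 impossible to satisfy; hence PREP.
At position 3, choosing DET makes rule 1 impossible to satisfy; hence PREP.
At position 4, choosing DET makes rule 1 impossible to satisfy; hence PREP.
At position 6, choosing DET makes rule 1 impossible to satisfy; hence PREP.
The unique satisfying tagging is: VERB PREP PREP PREP VERB PREP DET VERB DET.
Check: rule 1 satisfied; rule 2 satisfied; rule 3 satisfied.

PREP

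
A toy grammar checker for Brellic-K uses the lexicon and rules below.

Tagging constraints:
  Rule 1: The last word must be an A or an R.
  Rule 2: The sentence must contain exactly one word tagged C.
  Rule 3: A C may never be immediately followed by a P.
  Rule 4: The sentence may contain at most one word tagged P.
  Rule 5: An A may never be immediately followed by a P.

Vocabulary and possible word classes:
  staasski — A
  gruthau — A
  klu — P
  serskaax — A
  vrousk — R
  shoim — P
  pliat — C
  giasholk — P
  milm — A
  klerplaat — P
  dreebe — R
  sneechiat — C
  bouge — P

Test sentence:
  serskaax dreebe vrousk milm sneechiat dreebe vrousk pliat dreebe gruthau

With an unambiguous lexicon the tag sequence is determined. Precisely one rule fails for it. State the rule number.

2

Fixed tagging: A R R A C R R C R A.
Checking each rule: R1 pass, R2 fail, R3 pass, R4 pass, R5 pass.
Only rule 2 fails.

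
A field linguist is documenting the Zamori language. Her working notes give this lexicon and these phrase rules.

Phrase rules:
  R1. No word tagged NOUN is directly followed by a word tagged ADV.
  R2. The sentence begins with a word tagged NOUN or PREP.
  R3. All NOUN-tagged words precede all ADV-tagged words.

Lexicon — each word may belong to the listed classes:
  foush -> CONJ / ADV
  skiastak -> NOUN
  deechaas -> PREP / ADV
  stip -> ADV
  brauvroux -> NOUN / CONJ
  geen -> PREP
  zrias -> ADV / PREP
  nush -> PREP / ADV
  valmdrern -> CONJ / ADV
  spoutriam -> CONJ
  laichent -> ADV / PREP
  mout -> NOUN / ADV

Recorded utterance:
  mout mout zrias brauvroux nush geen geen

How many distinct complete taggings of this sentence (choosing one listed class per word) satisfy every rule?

3

Candidates per position — 1:mout {NOUN,ADV}; 2:mout {NOUN,ADV}; 3:zrias {ADV,PREP}; 4:brauvroux {NOUN,CONJ}; 5:nush {PREP,ADV}; 6:geen {PREP}; 7:geen {PREP}.
There are 32 candidate sequences in total.
The sequences that satisfy every rule: NOUN NOUN PREP NOUN PREP PREP PREP; NOUN NOUN PREP CONJ PREP PREP PREP; NOUN NOUN PREP CONJ ADV PREP PREP.
Count = 3.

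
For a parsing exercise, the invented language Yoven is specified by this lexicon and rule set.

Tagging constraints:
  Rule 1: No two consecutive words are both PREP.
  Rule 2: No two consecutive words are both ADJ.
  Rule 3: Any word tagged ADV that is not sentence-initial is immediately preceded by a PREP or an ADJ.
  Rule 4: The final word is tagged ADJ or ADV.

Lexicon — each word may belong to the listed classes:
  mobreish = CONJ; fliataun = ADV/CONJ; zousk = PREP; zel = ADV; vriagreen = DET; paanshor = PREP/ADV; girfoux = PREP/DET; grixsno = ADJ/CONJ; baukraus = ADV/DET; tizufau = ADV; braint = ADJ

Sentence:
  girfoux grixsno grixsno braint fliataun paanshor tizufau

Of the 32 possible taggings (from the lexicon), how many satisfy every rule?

Candidates per position — 1:girfoux {PREP,DET}; 2:grixsno {ADJ,CONJ}; 3:grixsno {ADJ,CONJ}; 4:braint {ADJ}; 5:fliataun {ADV,CONJ}; 6:paanshor {PREP,ADV}; 7:tizufau {ADV}.
There are 32 candidate sequences in total.
Checking each against the rules leaves 8 sequences.
Count = 8.

8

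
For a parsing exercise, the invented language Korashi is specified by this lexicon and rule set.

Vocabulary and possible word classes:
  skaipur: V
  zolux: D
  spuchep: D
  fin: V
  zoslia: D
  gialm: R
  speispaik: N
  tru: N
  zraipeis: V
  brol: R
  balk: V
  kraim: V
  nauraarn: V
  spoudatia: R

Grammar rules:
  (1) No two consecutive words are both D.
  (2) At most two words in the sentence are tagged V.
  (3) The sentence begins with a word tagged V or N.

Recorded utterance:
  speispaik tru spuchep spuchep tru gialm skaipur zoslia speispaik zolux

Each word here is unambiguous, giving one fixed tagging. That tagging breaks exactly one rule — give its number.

1

Fixed tagging: N N D D N R V D N D.
Applying the rules: R1 violated, R2 holds, R3 holds.
Only rule 1 fails.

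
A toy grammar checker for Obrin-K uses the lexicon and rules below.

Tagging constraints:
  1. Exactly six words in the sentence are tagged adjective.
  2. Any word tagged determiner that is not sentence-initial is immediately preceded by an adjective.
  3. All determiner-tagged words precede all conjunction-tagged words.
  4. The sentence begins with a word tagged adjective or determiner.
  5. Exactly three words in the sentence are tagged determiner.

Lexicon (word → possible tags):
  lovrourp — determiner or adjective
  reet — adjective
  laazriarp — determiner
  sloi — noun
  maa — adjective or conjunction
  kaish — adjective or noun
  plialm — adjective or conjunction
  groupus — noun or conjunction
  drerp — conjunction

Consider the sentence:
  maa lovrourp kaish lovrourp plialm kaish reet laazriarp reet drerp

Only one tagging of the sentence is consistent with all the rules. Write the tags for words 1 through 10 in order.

Candidates per position — 1:maa {adjective,conjunction}; 2:lovrourp {determiner,adjective}; 3:kaish {adjective,noun}; 4:lovrourp {determiner,adjective}; 5:plialm {adjective,conjunction}; 6:kaish {adjective,noun}; 7:reet {adjective}; 8:laazriarp {determiner}; 9:reet {adjective}; 10:drerp {conjunction}.
If word 1 were conjunction, no tagging could satisfy rule 3; so word 1 is adjective.
If word 2 were adjective, no tagging could satisfy rule 5; so word 2 is determiner.
If word 4 were adjective, no tagging could satisfy rule 5; so word 4 is determiner.
If word 5 were conjunction, no tagging could satisfy rule 1; so word 5 is adjective.
If word 6 were noun, no tagging could satisfy rule 1; so word 6 is adjective.
If word 3 were noun, no tagging could satisfy rule 1; so word 3 is adjective.
The unique satisfying tagging is: adjective determiner adjective determiner adjective adjective adjective determiner adjective conjunction.
Checking: rule 1 holds; rule 2 holds; rule 3 holds; rule 4 holds; rule 5 holds.

adjective determiner adjective determiner adjective adjective adjective determiner adjective conjunction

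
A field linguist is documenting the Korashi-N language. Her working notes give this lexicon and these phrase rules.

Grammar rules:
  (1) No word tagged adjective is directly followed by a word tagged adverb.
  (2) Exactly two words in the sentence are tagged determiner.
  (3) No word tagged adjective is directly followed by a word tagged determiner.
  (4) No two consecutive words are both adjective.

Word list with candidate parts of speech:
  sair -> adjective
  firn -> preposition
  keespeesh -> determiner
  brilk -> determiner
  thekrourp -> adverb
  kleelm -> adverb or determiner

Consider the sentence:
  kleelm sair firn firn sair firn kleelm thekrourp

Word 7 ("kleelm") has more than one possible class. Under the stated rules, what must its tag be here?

determiner

Candidates per position — 1:kleelm {adverb,determiner}; 2:sair {adjective}; 3:firn {preposition}; 4:firn {preposition}; 5:sair {adjective}; 6:firn {preposition}; 7:kleelm {adverb,determiner}; 8:thekrourp {adverb}.
At position 1, choosing adverb makes rule 2 impossible to satisfy; hence determiner.
At position 7, choosing adverb makes rule 2 impossible to satisfy; hence determiner.
The only consistent sequence is: determiner adjective preposition preposition adjective preposition determiner adverb.
Rule-by-rule: rule 1 ✓; rule 2 ✓; rule 3 ✓; rule 4 ✓.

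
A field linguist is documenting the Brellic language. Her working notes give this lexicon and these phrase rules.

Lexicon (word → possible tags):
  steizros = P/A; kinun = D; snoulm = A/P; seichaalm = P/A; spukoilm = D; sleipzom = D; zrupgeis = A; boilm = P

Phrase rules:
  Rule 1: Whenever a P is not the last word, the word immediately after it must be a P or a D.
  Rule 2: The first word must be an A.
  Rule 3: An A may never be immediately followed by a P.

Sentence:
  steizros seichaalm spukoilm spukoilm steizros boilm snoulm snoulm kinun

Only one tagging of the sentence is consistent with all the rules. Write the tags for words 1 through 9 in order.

A A D D P P P P D

Candidates per position — 1:steizros {P,A}; 2:seichaalm {P,A}; 3:spukoilm {D}; 4:spukoilm {D}; 5:steizros {P,A}; 6:boilm {P}; 7:snoulm {A,P}; 8:snoulm {A,P}; 9:kinun {D}.
If word 1 were P, no tagging could satisfy rule 2; so word 1 is A.
If word 2 were P, no tagging could satisfy rule 3; so word 2 is A.
If word 5 were A, no tagging could satisfy rule 3; so word 5 is P.
If word 7 were A, no tagging could satisfy rule 1; so word 7 is P.
If word 8 were A, no tagging could satisfy rule 1; so word 8 is P.
The unique satisfying tagging is: A A D D P P P P D.
Check: rule 1 holds; rule 2 holds; rule 3 holds.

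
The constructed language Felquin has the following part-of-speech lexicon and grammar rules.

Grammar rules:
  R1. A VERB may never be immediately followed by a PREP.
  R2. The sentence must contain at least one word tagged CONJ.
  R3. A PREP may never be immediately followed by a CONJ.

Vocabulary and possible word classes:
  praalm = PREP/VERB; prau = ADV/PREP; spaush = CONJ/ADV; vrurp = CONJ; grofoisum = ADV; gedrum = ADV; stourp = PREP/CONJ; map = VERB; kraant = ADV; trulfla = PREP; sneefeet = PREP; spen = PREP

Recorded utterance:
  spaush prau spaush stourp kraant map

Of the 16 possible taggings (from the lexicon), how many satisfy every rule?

10

Candidates per position — 1:spaush {CONJ,ADV}; 2:prau {ADV,PREP}; 3:spaush {CONJ,ADV}; 4:stourp {PREP,CONJ}; 5:kraant {ADV}; 6:map {VERB}.
There are 16 candidate sequences in total.
Checking each against the rules leaves 10 sequences.
Count = 10.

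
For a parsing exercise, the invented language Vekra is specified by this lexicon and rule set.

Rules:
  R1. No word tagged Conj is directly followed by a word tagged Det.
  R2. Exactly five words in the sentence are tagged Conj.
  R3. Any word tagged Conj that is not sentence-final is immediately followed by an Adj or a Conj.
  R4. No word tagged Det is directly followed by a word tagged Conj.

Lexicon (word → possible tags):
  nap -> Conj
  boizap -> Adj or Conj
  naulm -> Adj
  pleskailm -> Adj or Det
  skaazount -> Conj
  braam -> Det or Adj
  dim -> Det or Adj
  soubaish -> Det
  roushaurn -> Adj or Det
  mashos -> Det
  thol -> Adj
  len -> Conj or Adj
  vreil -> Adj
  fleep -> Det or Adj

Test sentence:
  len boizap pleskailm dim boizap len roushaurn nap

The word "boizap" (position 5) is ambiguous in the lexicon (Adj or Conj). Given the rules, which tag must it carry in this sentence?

Candidates per position — 1:len {Conj,Adj}; 2:boizap {Adj,Conj}; 3:pleskailm {Adj,Det}; 4:dim {Det,Adj}; 5:boizap {Adj,Conj}; 6:len {Conj,Adj}; 7:roushaurn {Adj,Det}; 8:nap {Conj}.
Word 1 cannot be Adj — rule 2 would then fail for every completion. It is Conj.
Word 2 cannot be Adj — rule 2 would then fail for every completion. It is Conj.
Word 3 cannot be Det — rule 1 would then fail for every completion. It is Adj.
Word 5 cannot be Adj — rule 2 would then fail for every completion. It is Conj.
Word 6 cannot be Adj — rule 2 would then fail for every completion. It is Conj.
Word 7 cannot be Det — rule 1 would then fail for every completion. It is Adj.
Word 4 cannot be Det — rule 4 would then fail for every completion. It is Adj.
That leaves exactly one tagging: Conj Conj Adj Adj Conj Conj Adj Conj.
Verifying each rule — rule 1 holds; rule 2 holds; rule 3 holds; rule 4 holds.

Conj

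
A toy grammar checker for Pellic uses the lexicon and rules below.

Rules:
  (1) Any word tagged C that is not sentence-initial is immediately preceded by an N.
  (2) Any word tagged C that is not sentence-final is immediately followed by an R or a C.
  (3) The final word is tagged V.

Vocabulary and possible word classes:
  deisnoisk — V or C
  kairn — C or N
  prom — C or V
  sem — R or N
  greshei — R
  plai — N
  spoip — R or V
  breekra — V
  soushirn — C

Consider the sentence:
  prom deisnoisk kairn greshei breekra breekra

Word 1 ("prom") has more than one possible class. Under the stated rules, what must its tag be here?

V

Candidates per position — 1:prom {C,V}; 2:deisnoisk {V,C}; 3:kairn {C,N}; 4:greshei {R}; 5:breekra {V}; 6:breekra {V}.
Position 2: tagging it C would leave rule 1 unsatisfiable, so it must be V.
Position 3: tagging it C would leave rule 1 unsatisfiable, so it must be N.
Position 1: tagging it C would leave rule 2 unsatisfiable, so it must be V.
So the tagging must be: V V N R V V.
Check: rule 1 holds; rule 2 holds; rule 3 holds.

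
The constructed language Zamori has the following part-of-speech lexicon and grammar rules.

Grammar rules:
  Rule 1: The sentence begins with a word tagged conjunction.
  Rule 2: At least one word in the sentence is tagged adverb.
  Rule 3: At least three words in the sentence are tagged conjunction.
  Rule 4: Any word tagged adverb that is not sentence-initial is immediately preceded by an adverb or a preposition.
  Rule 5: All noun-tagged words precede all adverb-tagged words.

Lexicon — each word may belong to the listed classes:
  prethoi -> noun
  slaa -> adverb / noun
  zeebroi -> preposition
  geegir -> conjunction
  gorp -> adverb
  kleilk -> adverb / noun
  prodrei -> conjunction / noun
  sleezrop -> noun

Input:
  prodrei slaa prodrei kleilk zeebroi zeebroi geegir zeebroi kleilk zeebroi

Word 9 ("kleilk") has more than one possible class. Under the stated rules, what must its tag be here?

Candidates per position — 1:prodrei {conjunction,noun}; 2:slaa {adverb,noun}; 3:prodrei {conjunction,noun}; 4:kleilk {adverb,noun}; 5:zeebroi {preposition}; 6:zeebroi {preposition}; 7:geegir {conjunction}; 8:zeebroi {preposition}; 9:kleilk {adverb,noun}; 10:zeebroi {preposition}.
At position 1, choosing noun makes rule 1 impossible to satisfy; hence conjunction.
At position 2, choosing adverb makes rule 4 impossible to satisfy; hence noun.
At position 3, choosing noun makes rule 3 impossible to satisfy; hence conjunction.
At position 4, choosing adverb makes rule 4 impossible to satisfy; hence noun.
At position 9, choosing noun makes rule 2 impossible to satisfy; hence adverb.
The unique satisfying tagging is: conjunction noun conjunction noun preposition preposition conjunction preposition adverb preposition.
Rule-by-rule: rule 1 holds; rule 2 holds; rule 3 holds; rule 4 holds; rule 5 holds.

adverb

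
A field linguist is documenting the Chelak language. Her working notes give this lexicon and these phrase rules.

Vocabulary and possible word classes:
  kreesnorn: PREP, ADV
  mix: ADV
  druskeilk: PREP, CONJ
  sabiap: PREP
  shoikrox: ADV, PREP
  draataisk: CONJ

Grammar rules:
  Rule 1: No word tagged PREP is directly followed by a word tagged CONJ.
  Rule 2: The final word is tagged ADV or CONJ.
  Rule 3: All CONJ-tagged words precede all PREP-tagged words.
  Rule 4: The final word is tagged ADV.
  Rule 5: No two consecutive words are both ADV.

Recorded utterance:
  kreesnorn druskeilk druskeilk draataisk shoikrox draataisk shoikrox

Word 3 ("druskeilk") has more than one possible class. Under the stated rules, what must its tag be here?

CONJ

Candidates per position — 1:kreesnorn {PREP,ADV}; 2:druskeilk {PREP,CONJ}; 3:druskeilk {PREP,CONJ}; 4:draataisk {CONJ}; 5:shoikrox {ADV,PREP}; 6:draataisk {CONJ}; 7:shoikrox {ADV,PREP}.
At position 1, choosing PREP makes rule 1 impossible to satisfy; hence ADV.
At position 2, choosing PREP makes rule 1 impossible to satisfy; hence CONJ.
At position 3, choosing PREP makes rule 1 impossible to satisfy; hence CONJ.
At position 5, choosing PREP makes rule 1 impossible to satisfy; hence ADV.
At position 7, choosing PREP makes rule 2 impossible to satisfy; hence ADV.
The only consistent sequence is: ADV CONJ CONJ CONJ ADV CONJ ADV.
Check: rule 1 ok; rule 2 ok; rule 3 ok; rule 4 ok; rule 5 ok.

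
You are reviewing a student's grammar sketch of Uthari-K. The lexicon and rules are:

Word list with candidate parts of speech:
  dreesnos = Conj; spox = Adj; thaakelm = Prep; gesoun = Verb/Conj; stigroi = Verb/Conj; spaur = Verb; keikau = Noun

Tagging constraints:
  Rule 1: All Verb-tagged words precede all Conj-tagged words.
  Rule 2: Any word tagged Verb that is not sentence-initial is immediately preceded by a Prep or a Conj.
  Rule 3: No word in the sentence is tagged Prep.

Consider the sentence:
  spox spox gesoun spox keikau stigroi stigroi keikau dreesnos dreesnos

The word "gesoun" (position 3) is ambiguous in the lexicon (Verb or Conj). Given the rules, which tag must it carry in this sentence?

Candidates per position — 1:spox {Adj}; 2:spox {Adj}; 3:gesoun {Verb,Conj}; 4:spox {Adj}; 5:keikau {Noun}; 6:stigroi {Verb,Conj}; 7:stigroi {Verb,Conj}; 8:keikau {Noun}; 9:dreesnos {Conj}; 10:dreesnos {Conj}.
Word 3 cannot be Verb — rule 2 would then fail for every completion. It is Conj.
Word 6 cannot be Verb — rule 1 would then fail for every completion. It is Conj.
Word 7 cannot be Verb — rule 1 would then fail for every completion. It is Conj.
So the tagging must be: Adj Adj Conj Adj Noun Conj Conj Noun Conj Conj.
Verifying each rule — rule 1 holds; rule 2 holds; rule 3 holds.

Conj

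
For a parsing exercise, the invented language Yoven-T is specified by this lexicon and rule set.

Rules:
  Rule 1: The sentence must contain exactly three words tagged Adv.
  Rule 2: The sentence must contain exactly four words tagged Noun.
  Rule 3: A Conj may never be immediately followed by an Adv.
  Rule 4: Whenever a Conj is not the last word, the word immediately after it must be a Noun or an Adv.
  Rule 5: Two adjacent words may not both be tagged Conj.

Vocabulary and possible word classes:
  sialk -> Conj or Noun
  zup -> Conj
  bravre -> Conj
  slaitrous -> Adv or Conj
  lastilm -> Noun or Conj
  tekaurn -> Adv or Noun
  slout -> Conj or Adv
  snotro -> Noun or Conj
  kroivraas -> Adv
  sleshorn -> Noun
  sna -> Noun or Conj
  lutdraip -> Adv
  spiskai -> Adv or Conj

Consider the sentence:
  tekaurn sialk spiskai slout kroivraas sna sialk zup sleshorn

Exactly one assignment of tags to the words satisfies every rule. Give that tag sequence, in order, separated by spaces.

Noun Noun Adv Adv Adv Conj Noun Conj Noun

Candidates per position — 1:tekaurn {Adv,Noun}; 2:sialk {Conj,Noun}; 3:spiskai {Adv,Conj}; 4:slout {Conj,Adv}; 5:kroivraas {Adv}; 6:sna {Noun,Conj}; 7:sialk {Conj,Noun}; 8:zup {Conj}; 9:sleshorn {Noun}.
Position 2: tagging it Conj would leave rule 3 unsatisfiable, so it must be Noun.
Position 3: tagging it Conj would leave rule 3 unsatisfiable, so it must be Adv.
Position 4: tagging it Conj would leave rule 3 unsatisfiable, so it must be Adv.
Position 7: tagging it Conj would leave rule 4 unsatisfiable, so it must be Noun.
Position 1: tagging it Adv would leave rule 1 unsatisfiable, so it must be Noun.
Position 6: tagging it Noun would leave rule 2 unsatisfiable, so it must be Conj.
The unique satisfying tagging is: Noun Noun Adv Adv Adv Conj Noun Conj Noun.
Rule-by-rule: rule 1 holds; rule 2 holds; rule 3 holds; rule 4 holds; rule 5 holds.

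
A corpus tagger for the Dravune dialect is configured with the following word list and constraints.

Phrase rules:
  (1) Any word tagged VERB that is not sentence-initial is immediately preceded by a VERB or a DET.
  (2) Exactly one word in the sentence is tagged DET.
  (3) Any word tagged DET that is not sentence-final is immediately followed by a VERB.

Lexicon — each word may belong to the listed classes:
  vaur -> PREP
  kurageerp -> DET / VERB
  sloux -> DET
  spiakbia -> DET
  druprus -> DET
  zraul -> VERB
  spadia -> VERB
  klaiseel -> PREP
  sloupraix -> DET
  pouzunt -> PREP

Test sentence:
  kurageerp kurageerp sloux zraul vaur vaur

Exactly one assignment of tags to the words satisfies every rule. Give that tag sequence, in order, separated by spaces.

VERB VERB DET VERB PREP PREP

Candidates per position — 1:kurageerp {DET,VERB}; 2:kurageerp {DET,VERB}; 3:sloux {DET}; 4:zraul {VERB}; 5:vaur {PREP}; 6:vaur {PREP}.
Word 1 cannot be DET — rule 2 would then fail for every completion. It is VERB.
Word 2 cannot be DET — rule 2 would then fail for every completion. It is VERB.
So the tagging must be: VERB VERB DET VERB PREP PREP.
Rule-by-rule: rule 1 ✓; rule 2 ✓; rule 3 ✓.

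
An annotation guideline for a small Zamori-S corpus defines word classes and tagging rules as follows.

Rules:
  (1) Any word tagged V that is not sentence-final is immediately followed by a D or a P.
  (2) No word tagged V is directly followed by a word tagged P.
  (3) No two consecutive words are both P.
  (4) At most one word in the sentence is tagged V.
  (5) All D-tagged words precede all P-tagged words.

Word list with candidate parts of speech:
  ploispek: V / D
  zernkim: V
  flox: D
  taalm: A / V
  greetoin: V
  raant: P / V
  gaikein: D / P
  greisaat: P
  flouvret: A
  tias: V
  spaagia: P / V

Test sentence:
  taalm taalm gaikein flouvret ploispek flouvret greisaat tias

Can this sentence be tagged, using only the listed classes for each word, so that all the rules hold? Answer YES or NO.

YES

Candidates per position — 1:taalm {A,V}; 2:taalm {A,V}; 3:gaikein {D,P}; 4:flouvret {A}; 5:ploispek {V,D}; 6:flouvret {A}; 7:greisaat {P}; 8:tias {V}.
One satisfying assignment: A A D A D A P V.
Check: rule 1 ok; rule 2 ok; rule 3 ok; rule 4 ok; rule 5 ok.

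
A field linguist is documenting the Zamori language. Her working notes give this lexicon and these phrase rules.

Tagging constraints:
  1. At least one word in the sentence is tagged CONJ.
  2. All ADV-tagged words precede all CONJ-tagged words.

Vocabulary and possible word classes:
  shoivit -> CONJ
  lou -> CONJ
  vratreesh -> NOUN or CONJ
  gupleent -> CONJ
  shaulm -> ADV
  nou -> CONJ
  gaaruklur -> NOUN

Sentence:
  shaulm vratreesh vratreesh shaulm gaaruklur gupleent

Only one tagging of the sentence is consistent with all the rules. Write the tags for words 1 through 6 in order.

Candidates per position — 1:shaulm {ADV}; 2:vratreesh {NOUN,CONJ}; 3:vratreesh {NOUN,CONJ}; 4:shaulm {ADV}; 5:gaaruklur {NOUN}; 6:gupleent {CONJ}.
Position 2: CONJ is ruled out by rule 2; that leaves NOUN.
Position 3: CONJ is ruled out by rule 2; that leaves NOUN.
The only consistent sequence is: ADV NOUN NOUN ADV NOUN CONJ.
Check: rule 1 ✓; rule 2 ✓.

ADV NOUN NOUN ADV NOUN CONJ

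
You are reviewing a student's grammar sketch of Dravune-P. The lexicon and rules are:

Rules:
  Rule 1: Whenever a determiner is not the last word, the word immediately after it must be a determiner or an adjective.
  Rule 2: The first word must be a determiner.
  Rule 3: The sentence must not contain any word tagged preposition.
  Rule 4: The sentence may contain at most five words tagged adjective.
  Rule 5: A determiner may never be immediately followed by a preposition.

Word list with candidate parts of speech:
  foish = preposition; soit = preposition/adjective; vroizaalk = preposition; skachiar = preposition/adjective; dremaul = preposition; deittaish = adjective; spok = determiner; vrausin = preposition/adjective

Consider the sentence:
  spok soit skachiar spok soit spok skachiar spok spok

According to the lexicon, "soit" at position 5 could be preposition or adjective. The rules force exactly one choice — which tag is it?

adjective

Candidates per position — 1:spok {determiner}; 2:soit {preposition,adjective}; 3:skachiar {preposition,adjective}; 4:spok {determiner}; 5:soit {preposition,adjective}; 6:spok {determiner}; 7:skachiar {preposition,adjective}; 8:spok {determiner}; 9:spok {determiner}.
Position 2: preposition is ruled out by rule 1; that leaves adjective.
Position 3: preposition is ruled out by rule 3; that leaves adjective.
Position 5: preposition is ruled out by rule 1; that leaves adjective.
Position 7: preposition is ruled out by rule 1; that leaves adjective.
The only consistent sequence is: determiner adjective adjective determiner adjective determiner adjective determiner determiner.
Rule-by-rule: rule 1 ✓; rule 2 ✓; rule 3 ✓; rule 4 ✓; rule 5 ✓.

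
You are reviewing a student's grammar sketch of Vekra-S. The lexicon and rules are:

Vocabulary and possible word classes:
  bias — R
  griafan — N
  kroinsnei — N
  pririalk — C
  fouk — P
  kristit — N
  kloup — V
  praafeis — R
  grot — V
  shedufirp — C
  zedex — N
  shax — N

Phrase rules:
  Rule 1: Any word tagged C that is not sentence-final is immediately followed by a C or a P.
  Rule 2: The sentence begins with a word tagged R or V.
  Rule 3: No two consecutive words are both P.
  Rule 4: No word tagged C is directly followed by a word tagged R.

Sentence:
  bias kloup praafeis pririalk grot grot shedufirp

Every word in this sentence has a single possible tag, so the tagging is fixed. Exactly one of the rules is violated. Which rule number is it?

Fixed tagging: R V R C V V C.
Rule check: R1 violated, R2 holds, R3 holds, R4 holds.
Only rule 1 fails.

1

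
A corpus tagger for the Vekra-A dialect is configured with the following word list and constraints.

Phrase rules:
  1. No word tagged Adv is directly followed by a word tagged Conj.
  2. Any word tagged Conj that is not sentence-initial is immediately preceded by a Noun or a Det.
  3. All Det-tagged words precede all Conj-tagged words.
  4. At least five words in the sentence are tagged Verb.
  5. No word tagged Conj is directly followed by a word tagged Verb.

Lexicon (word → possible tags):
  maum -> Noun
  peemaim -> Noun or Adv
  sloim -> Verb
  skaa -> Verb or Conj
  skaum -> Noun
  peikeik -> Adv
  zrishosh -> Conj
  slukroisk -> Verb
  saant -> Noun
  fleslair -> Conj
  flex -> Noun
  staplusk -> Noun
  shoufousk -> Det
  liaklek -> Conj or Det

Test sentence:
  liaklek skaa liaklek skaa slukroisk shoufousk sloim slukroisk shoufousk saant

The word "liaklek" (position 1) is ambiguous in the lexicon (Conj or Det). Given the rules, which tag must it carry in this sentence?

Candidates per position — 1:liaklek {Conj,Det}; 2:skaa {Verb,Conj}; 3:liaklek {Conj,Det}; 4:skaa {Verb,Conj}; 5:slukroisk {Verb}; 6:shoufousk {Det}; 7:sloim {Verb}; 8:slukroisk {Verb}; 9:shoufousk {Det}; 10:saant {Noun}.
Word 1 cannot be Conj — rule 3 would then fail for every completion. It is Det.
Word 2 cannot be Conj — rule 3 would then fail for every completion. It is Verb.
Word 3 cannot be Conj — rule 2 would then fail for every completion. It is Det.
Word 4 cannot be Conj — rule 3 would then fail for every completion. It is Verb.
That leaves exactly one tagging: Det Verb Det Verb Verb Det Verb Verb Det Noun.
Check: rule 1 ✓; rule 2 ✓; rule 3 ✓; rule 4 ✓; rule 5 ✓.

Det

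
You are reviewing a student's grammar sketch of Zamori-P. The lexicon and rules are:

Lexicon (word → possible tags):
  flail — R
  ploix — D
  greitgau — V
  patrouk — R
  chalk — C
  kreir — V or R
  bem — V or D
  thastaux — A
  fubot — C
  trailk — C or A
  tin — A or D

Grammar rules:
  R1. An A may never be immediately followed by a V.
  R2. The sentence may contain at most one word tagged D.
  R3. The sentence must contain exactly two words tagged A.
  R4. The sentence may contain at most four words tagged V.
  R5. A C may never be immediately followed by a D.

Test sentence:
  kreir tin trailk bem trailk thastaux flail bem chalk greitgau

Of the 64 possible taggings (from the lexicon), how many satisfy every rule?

6

Candidates per position — 1:kreir {V,R}; 2:tin {A,D}; 3:trailk {C,A}; 4:bem {V,D}; 5:trailk {C,A}; 6:thastaux {A}; 7:flail {R}; 8:bem {V,D}; 9:chalk {C}; 10:greitgau {V}.
There are 64 candidate sequences in total.
Checking each against the rules leaves 6 sequences.
Count = 6.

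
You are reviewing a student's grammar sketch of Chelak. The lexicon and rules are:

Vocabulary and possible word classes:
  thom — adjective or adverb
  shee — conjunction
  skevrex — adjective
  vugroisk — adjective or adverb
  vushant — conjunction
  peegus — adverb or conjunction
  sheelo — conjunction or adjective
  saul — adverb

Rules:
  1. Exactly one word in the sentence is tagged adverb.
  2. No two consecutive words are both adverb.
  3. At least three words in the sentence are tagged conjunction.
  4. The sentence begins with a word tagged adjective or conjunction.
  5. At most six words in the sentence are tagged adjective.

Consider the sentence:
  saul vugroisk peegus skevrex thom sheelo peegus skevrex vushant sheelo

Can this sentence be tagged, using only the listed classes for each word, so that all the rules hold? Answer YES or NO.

Candidates per position — 1:saul {adverb}; 2:vugroisk {adjective,adverb}; 3:peegus {adverb,conjunction}; 4:skevrex {adjective}; 5:thom {adjective,adverb}; 6:sheelo {conjunction,adjective}; 7:peegus {adverb,conjunction}; 8:skevrex {adjective}; 9:vushant {conjunction}; 10:sheelo {conjunction,adjective}.
Rule 4 cannot be satisfied by any choice of tags from the lexicon.
So there is no consistent tagging.

NO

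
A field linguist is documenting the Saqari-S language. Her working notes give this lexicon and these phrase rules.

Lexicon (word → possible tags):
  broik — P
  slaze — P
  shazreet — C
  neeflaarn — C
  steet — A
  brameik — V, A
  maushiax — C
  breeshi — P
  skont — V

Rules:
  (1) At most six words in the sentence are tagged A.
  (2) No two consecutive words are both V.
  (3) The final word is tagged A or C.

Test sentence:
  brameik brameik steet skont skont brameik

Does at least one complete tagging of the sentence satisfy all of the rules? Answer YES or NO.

NO

Candidates per position — 1:brameik {V,A}; 2:brameik {V,A}; 3:steet {A}; 4:skont {V}; 5:skont {V}; 6:brameik {V,A}.
Rule 2 cannot be satisfied by any choice of tags from the lexicon.
So there is no consistent tagging.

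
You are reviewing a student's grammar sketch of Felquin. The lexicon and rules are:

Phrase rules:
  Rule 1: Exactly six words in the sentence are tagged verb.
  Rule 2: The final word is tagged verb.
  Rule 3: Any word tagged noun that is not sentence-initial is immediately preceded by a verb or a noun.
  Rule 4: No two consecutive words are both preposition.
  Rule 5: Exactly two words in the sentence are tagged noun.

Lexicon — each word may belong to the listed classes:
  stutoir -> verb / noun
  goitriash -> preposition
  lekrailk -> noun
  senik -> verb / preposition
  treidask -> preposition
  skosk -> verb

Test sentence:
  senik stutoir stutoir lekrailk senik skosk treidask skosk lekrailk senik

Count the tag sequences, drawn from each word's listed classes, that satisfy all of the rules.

Candidates per position — 1:senik {verb,preposition}; 2:stutoir {verb,noun}; 3:stutoir {verb,noun}; 4:lekrailk {noun}; 5:senik {verb,preposition}; 6:skosk {verb}; 7:treidask {preposition}; 8:skosk {verb}; 9:lekrailk {noun}; 10:senik {verb,preposition}.
There are 32 candidate sequences in total.
The sequences that satisfy every rule: verb verb verb noun preposition verb preposition verb noun verb; preposition verb verb noun verb verb preposition verb noun verb.
Count = 2.

2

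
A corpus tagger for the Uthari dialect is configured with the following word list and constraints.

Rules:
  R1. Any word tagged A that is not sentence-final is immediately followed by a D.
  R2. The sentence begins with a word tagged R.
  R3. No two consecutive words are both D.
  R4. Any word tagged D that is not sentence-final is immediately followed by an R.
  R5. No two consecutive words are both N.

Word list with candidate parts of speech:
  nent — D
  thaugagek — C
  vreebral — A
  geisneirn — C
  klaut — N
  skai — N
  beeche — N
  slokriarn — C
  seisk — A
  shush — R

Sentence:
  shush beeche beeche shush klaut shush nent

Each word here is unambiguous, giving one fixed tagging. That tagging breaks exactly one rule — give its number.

5

Fixed tagging: R N N R N R D.
Checking each rule: R1 holds, R2 holds, R3 holds, R4 holds, R5 violated.
Only rule 5 fails.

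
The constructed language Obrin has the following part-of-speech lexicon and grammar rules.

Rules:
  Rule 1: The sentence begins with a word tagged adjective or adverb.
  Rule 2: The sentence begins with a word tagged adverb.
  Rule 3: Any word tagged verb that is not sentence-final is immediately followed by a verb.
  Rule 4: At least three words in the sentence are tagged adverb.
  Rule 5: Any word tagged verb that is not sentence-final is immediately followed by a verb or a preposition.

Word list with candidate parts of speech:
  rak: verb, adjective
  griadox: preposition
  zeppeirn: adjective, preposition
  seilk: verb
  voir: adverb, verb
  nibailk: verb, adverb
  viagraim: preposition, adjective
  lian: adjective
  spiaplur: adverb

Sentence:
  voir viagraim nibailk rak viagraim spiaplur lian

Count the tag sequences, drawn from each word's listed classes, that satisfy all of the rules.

4

Candidates per position — 1:voir {adverb,verb}; 2:viagraim {preposition,adjective}; 3:nibailk {verb,adverb}; 4:rak {verb,adjective}; 5:viagraim {preposition,adjective}; 6:spiaplur {adverb}; 7:lian {adjective}.
There are 32 candidate sequences in total.
The sequences that satisfy every rule: adverb preposition adverb adjective preposition adverb adjective; adverb preposition adverb adjective adjective adverb adjective; adverb adjective adverb adjective preposition adverb adjective; adverb adjective adverb adjective adjective adverb adjective.
Count = 4.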